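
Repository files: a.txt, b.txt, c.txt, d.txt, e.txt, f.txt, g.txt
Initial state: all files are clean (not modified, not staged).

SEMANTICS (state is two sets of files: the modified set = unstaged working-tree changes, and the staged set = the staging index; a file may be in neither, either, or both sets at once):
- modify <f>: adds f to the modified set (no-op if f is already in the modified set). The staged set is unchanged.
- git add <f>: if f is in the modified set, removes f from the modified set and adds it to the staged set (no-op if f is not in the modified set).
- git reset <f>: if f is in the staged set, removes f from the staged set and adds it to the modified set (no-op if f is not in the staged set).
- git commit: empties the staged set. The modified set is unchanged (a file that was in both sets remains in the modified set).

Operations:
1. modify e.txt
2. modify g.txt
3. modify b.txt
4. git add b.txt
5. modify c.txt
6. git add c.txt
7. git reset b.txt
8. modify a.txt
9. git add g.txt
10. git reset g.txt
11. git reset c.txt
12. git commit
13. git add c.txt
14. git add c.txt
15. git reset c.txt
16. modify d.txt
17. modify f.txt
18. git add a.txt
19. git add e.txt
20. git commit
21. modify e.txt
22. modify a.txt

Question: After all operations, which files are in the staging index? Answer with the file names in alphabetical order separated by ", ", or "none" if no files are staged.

Answer: none

Derivation:
After op 1 (modify e.txt): modified={e.txt} staged={none}
After op 2 (modify g.txt): modified={e.txt, g.txt} staged={none}
After op 3 (modify b.txt): modified={b.txt, e.txt, g.txt} staged={none}
After op 4 (git add b.txt): modified={e.txt, g.txt} staged={b.txt}
After op 5 (modify c.txt): modified={c.txt, e.txt, g.txt} staged={b.txt}
After op 6 (git add c.txt): modified={e.txt, g.txt} staged={b.txt, c.txt}
After op 7 (git reset b.txt): modified={b.txt, e.txt, g.txt} staged={c.txt}
After op 8 (modify a.txt): modified={a.txt, b.txt, e.txt, g.txt} staged={c.txt}
After op 9 (git add g.txt): modified={a.txt, b.txt, e.txt} staged={c.txt, g.txt}
After op 10 (git reset g.txt): modified={a.txt, b.txt, e.txt, g.txt} staged={c.txt}
After op 11 (git reset c.txt): modified={a.txt, b.txt, c.txt, e.txt, g.txt} staged={none}
After op 12 (git commit): modified={a.txt, b.txt, c.txt, e.txt, g.txt} staged={none}
After op 13 (git add c.txt): modified={a.txt, b.txt, e.txt, g.txt} staged={c.txt}
After op 14 (git add c.txt): modified={a.txt, b.txt, e.txt, g.txt} staged={c.txt}
After op 15 (git reset c.txt): modified={a.txt, b.txt, c.txt, e.txt, g.txt} staged={none}
After op 16 (modify d.txt): modified={a.txt, b.txt, c.txt, d.txt, e.txt, g.txt} staged={none}
After op 17 (modify f.txt): modified={a.txt, b.txt, c.txt, d.txt, e.txt, f.txt, g.txt} staged={none}
After op 18 (git add a.txt): modified={b.txt, c.txt, d.txt, e.txt, f.txt, g.txt} staged={a.txt}
After op 19 (git add e.txt): modified={b.txt, c.txt, d.txt, f.txt, g.txt} staged={a.txt, e.txt}
After op 20 (git commit): modified={b.txt, c.txt, d.txt, f.txt, g.txt} staged={none}
After op 21 (modify e.txt): modified={b.txt, c.txt, d.txt, e.txt, f.txt, g.txt} staged={none}
After op 22 (modify a.txt): modified={a.txt, b.txt, c.txt, d.txt, e.txt, f.txt, g.txt} staged={none}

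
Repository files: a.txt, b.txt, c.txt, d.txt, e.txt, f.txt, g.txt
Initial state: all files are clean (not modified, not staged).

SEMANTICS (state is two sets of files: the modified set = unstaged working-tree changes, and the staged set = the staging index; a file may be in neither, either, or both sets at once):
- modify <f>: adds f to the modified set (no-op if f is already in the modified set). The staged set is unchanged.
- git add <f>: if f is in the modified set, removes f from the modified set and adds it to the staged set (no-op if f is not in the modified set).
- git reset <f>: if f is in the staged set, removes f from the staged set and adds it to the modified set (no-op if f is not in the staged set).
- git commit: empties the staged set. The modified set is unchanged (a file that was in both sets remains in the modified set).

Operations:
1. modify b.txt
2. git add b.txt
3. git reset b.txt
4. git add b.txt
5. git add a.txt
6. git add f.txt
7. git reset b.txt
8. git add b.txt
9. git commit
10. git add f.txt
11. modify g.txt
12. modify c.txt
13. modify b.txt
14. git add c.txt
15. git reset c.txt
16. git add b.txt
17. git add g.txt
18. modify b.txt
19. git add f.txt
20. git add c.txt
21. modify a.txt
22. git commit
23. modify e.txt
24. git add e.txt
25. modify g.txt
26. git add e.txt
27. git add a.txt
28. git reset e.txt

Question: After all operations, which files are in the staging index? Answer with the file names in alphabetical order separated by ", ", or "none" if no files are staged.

Answer: a.txt

Derivation:
After op 1 (modify b.txt): modified={b.txt} staged={none}
After op 2 (git add b.txt): modified={none} staged={b.txt}
After op 3 (git reset b.txt): modified={b.txt} staged={none}
After op 4 (git add b.txt): modified={none} staged={b.txt}
After op 5 (git add a.txt): modified={none} staged={b.txt}
After op 6 (git add f.txt): modified={none} staged={b.txt}
After op 7 (git reset b.txt): modified={b.txt} staged={none}
After op 8 (git add b.txt): modified={none} staged={b.txt}
After op 9 (git commit): modified={none} staged={none}
After op 10 (git add f.txt): modified={none} staged={none}
After op 11 (modify g.txt): modified={g.txt} staged={none}
After op 12 (modify c.txt): modified={c.txt, g.txt} staged={none}
After op 13 (modify b.txt): modified={b.txt, c.txt, g.txt} staged={none}
After op 14 (git add c.txt): modified={b.txt, g.txt} staged={c.txt}
After op 15 (git reset c.txt): modified={b.txt, c.txt, g.txt} staged={none}
After op 16 (git add b.txt): modified={c.txt, g.txt} staged={b.txt}
After op 17 (git add g.txt): modified={c.txt} staged={b.txt, g.txt}
After op 18 (modify b.txt): modified={b.txt, c.txt} staged={b.txt, g.txt}
After op 19 (git add f.txt): modified={b.txt, c.txt} staged={b.txt, g.txt}
After op 20 (git add c.txt): modified={b.txt} staged={b.txt, c.txt, g.txt}
After op 21 (modify a.txt): modified={a.txt, b.txt} staged={b.txt, c.txt, g.txt}
After op 22 (git commit): modified={a.txt, b.txt} staged={none}
After op 23 (modify e.txt): modified={a.txt, b.txt, e.txt} staged={none}
After op 24 (git add e.txt): modified={a.txt, b.txt} staged={e.txt}
After op 25 (modify g.txt): modified={a.txt, b.txt, g.txt} staged={e.txt}
After op 26 (git add e.txt): modified={a.txt, b.txt, g.txt} staged={e.txt}
After op 27 (git add a.txt): modified={b.txt, g.txt} staged={a.txt, e.txt}
After op 28 (git reset e.txt): modified={b.txt, e.txt, g.txt} staged={a.txt}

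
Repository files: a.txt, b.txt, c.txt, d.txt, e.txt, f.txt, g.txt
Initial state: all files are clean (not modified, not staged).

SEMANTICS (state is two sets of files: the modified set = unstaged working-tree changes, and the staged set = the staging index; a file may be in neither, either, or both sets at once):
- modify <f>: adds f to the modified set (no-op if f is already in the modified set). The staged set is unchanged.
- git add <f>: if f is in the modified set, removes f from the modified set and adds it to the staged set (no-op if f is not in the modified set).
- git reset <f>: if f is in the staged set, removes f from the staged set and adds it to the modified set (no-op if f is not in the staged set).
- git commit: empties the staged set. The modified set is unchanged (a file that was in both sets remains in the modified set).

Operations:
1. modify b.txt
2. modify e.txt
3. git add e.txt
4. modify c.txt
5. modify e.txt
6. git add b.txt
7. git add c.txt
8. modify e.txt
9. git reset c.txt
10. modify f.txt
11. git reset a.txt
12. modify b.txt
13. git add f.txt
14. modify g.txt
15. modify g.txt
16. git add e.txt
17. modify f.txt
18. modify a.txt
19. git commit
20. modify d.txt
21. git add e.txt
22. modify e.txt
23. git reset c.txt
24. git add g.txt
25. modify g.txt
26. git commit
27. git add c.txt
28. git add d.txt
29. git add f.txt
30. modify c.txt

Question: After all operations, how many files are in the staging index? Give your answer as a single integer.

After op 1 (modify b.txt): modified={b.txt} staged={none}
After op 2 (modify e.txt): modified={b.txt, e.txt} staged={none}
After op 3 (git add e.txt): modified={b.txt} staged={e.txt}
After op 4 (modify c.txt): modified={b.txt, c.txt} staged={e.txt}
After op 5 (modify e.txt): modified={b.txt, c.txt, e.txt} staged={e.txt}
After op 6 (git add b.txt): modified={c.txt, e.txt} staged={b.txt, e.txt}
After op 7 (git add c.txt): modified={e.txt} staged={b.txt, c.txt, e.txt}
After op 8 (modify e.txt): modified={e.txt} staged={b.txt, c.txt, e.txt}
After op 9 (git reset c.txt): modified={c.txt, e.txt} staged={b.txt, e.txt}
After op 10 (modify f.txt): modified={c.txt, e.txt, f.txt} staged={b.txt, e.txt}
After op 11 (git reset a.txt): modified={c.txt, e.txt, f.txt} staged={b.txt, e.txt}
After op 12 (modify b.txt): modified={b.txt, c.txt, e.txt, f.txt} staged={b.txt, e.txt}
After op 13 (git add f.txt): modified={b.txt, c.txt, e.txt} staged={b.txt, e.txt, f.txt}
After op 14 (modify g.txt): modified={b.txt, c.txt, e.txt, g.txt} staged={b.txt, e.txt, f.txt}
After op 15 (modify g.txt): modified={b.txt, c.txt, e.txt, g.txt} staged={b.txt, e.txt, f.txt}
After op 16 (git add e.txt): modified={b.txt, c.txt, g.txt} staged={b.txt, e.txt, f.txt}
After op 17 (modify f.txt): modified={b.txt, c.txt, f.txt, g.txt} staged={b.txt, e.txt, f.txt}
After op 18 (modify a.txt): modified={a.txt, b.txt, c.txt, f.txt, g.txt} staged={b.txt, e.txt, f.txt}
After op 19 (git commit): modified={a.txt, b.txt, c.txt, f.txt, g.txt} staged={none}
After op 20 (modify d.txt): modified={a.txt, b.txt, c.txt, d.txt, f.txt, g.txt} staged={none}
After op 21 (git add e.txt): modified={a.txt, b.txt, c.txt, d.txt, f.txt, g.txt} staged={none}
After op 22 (modify e.txt): modified={a.txt, b.txt, c.txt, d.txt, e.txt, f.txt, g.txt} staged={none}
After op 23 (git reset c.txt): modified={a.txt, b.txt, c.txt, d.txt, e.txt, f.txt, g.txt} staged={none}
After op 24 (git add g.txt): modified={a.txt, b.txt, c.txt, d.txt, e.txt, f.txt} staged={g.txt}
After op 25 (modify g.txt): modified={a.txt, b.txt, c.txt, d.txt, e.txt, f.txt, g.txt} staged={g.txt}
After op 26 (git commit): modified={a.txt, b.txt, c.txt, d.txt, e.txt, f.txt, g.txt} staged={none}
After op 27 (git add c.txt): modified={a.txt, b.txt, d.txt, e.txt, f.txt, g.txt} staged={c.txt}
After op 28 (git add d.txt): modified={a.txt, b.txt, e.txt, f.txt, g.txt} staged={c.txt, d.txt}
After op 29 (git add f.txt): modified={a.txt, b.txt, e.txt, g.txt} staged={c.txt, d.txt, f.txt}
After op 30 (modify c.txt): modified={a.txt, b.txt, c.txt, e.txt, g.txt} staged={c.txt, d.txt, f.txt}
Final staged set: {c.txt, d.txt, f.txt} -> count=3

Answer: 3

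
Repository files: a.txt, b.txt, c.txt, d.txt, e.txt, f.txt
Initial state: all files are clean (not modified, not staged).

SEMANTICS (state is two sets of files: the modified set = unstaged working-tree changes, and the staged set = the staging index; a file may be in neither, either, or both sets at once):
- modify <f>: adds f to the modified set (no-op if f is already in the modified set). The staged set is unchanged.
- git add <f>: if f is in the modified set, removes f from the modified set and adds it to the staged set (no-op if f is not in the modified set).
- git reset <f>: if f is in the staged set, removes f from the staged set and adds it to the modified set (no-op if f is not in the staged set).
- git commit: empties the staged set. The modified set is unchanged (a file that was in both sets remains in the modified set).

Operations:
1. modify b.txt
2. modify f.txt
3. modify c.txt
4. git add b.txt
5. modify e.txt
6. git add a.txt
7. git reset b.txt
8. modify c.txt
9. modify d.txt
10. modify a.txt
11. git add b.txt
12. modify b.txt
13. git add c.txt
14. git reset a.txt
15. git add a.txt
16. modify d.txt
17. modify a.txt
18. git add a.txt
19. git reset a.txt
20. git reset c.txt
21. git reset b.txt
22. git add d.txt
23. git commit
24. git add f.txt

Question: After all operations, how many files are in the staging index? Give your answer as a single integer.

Answer: 1

Derivation:
After op 1 (modify b.txt): modified={b.txt} staged={none}
After op 2 (modify f.txt): modified={b.txt, f.txt} staged={none}
After op 3 (modify c.txt): modified={b.txt, c.txt, f.txt} staged={none}
After op 4 (git add b.txt): modified={c.txt, f.txt} staged={b.txt}
After op 5 (modify e.txt): modified={c.txt, e.txt, f.txt} staged={b.txt}
After op 6 (git add a.txt): modified={c.txt, e.txt, f.txt} staged={b.txt}
After op 7 (git reset b.txt): modified={b.txt, c.txt, e.txt, f.txt} staged={none}
After op 8 (modify c.txt): modified={b.txt, c.txt, e.txt, f.txt} staged={none}
After op 9 (modify d.txt): modified={b.txt, c.txt, d.txt, e.txt, f.txt} staged={none}
After op 10 (modify a.txt): modified={a.txt, b.txt, c.txt, d.txt, e.txt, f.txt} staged={none}
After op 11 (git add b.txt): modified={a.txt, c.txt, d.txt, e.txt, f.txt} staged={b.txt}
After op 12 (modify b.txt): modified={a.txt, b.txt, c.txt, d.txt, e.txt, f.txt} staged={b.txt}
After op 13 (git add c.txt): modified={a.txt, b.txt, d.txt, e.txt, f.txt} staged={b.txt, c.txt}
After op 14 (git reset a.txt): modified={a.txt, b.txt, d.txt, e.txt, f.txt} staged={b.txt, c.txt}
After op 15 (git add a.txt): modified={b.txt, d.txt, e.txt, f.txt} staged={a.txt, b.txt, c.txt}
After op 16 (modify d.txt): modified={b.txt, d.txt, e.txt, f.txt} staged={a.txt, b.txt, c.txt}
After op 17 (modify a.txt): modified={a.txt, b.txt, d.txt, e.txt, f.txt} staged={a.txt, b.txt, c.txt}
After op 18 (git add a.txt): modified={b.txt, d.txt, e.txt, f.txt} staged={a.txt, b.txt, c.txt}
After op 19 (git reset a.txt): modified={a.txt, b.txt, d.txt, e.txt, f.txt} staged={b.txt, c.txt}
After op 20 (git reset c.txt): modified={a.txt, b.txt, c.txt, d.txt, e.txt, f.txt} staged={b.txt}
After op 21 (git reset b.txt): modified={a.txt, b.txt, c.txt, d.txt, e.txt, f.txt} staged={none}
After op 22 (git add d.txt): modified={a.txt, b.txt, c.txt, e.txt, f.txt} staged={d.txt}
After op 23 (git commit): modified={a.txt, b.txt, c.txt, e.txt, f.txt} staged={none}
After op 24 (git add f.txt): modified={a.txt, b.txt, c.txt, e.txt} staged={f.txt}
Final staged set: {f.txt} -> count=1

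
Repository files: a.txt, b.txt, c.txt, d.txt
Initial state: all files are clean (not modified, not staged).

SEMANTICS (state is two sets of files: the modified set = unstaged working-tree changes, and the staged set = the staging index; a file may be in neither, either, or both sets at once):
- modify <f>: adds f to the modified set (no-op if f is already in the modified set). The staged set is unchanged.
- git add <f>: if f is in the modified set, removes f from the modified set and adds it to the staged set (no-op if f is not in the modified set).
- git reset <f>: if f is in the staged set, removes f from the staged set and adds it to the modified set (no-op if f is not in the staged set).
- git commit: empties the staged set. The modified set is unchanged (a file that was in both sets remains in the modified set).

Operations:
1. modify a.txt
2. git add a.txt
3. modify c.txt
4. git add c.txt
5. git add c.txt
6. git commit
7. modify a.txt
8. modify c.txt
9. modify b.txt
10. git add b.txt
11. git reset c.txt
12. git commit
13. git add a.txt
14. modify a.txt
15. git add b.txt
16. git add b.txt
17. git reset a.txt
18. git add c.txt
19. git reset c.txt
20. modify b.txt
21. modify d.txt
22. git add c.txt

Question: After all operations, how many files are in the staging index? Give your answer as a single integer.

After op 1 (modify a.txt): modified={a.txt} staged={none}
After op 2 (git add a.txt): modified={none} staged={a.txt}
After op 3 (modify c.txt): modified={c.txt} staged={a.txt}
After op 4 (git add c.txt): modified={none} staged={a.txt, c.txt}
After op 5 (git add c.txt): modified={none} staged={a.txt, c.txt}
After op 6 (git commit): modified={none} staged={none}
After op 7 (modify a.txt): modified={a.txt} staged={none}
After op 8 (modify c.txt): modified={a.txt, c.txt} staged={none}
After op 9 (modify b.txt): modified={a.txt, b.txt, c.txt} staged={none}
After op 10 (git add b.txt): modified={a.txt, c.txt} staged={b.txt}
After op 11 (git reset c.txt): modified={a.txt, c.txt} staged={b.txt}
After op 12 (git commit): modified={a.txt, c.txt} staged={none}
After op 13 (git add a.txt): modified={c.txt} staged={a.txt}
After op 14 (modify a.txt): modified={a.txt, c.txt} staged={a.txt}
After op 15 (git add b.txt): modified={a.txt, c.txt} staged={a.txt}
After op 16 (git add b.txt): modified={a.txt, c.txt} staged={a.txt}
After op 17 (git reset a.txt): modified={a.txt, c.txt} staged={none}
After op 18 (git add c.txt): modified={a.txt} staged={c.txt}
After op 19 (git reset c.txt): modified={a.txt, c.txt} staged={none}
After op 20 (modify b.txt): modified={a.txt, b.txt, c.txt} staged={none}
After op 21 (modify d.txt): modified={a.txt, b.txt, c.txt, d.txt} staged={none}
After op 22 (git add c.txt): modified={a.txt, b.txt, d.txt} staged={c.txt}
Final staged set: {c.txt} -> count=1

Answer: 1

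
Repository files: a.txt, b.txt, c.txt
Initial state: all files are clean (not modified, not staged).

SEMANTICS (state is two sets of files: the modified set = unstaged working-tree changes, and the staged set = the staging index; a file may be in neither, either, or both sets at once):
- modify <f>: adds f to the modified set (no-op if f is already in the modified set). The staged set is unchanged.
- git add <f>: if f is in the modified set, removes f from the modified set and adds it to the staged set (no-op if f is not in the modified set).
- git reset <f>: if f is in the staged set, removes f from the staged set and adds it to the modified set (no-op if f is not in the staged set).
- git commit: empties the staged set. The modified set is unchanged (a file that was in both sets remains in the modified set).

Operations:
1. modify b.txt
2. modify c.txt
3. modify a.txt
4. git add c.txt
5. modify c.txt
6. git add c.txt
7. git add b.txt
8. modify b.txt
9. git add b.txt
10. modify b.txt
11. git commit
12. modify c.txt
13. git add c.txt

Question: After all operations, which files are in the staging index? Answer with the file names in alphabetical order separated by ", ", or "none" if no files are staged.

Answer: c.txt

Derivation:
After op 1 (modify b.txt): modified={b.txt} staged={none}
After op 2 (modify c.txt): modified={b.txt, c.txt} staged={none}
After op 3 (modify a.txt): modified={a.txt, b.txt, c.txt} staged={none}
After op 4 (git add c.txt): modified={a.txt, b.txt} staged={c.txt}
After op 5 (modify c.txt): modified={a.txt, b.txt, c.txt} staged={c.txt}
After op 6 (git add c.txt): modified={a.txt, b.txt} staged={c.txt}
After op 7 (git add b.txt): modified={a.txt} staged={b.txt, c.txt}
After op 8 (modify b.txt): modified={a.txt, b.txt} staged={b.txt, c.txt}
After op 9 (git add b.txt): modified={a.txt} staged={b.txt, c.txt}
After op 10 (modify b.txt): modified={a.txt, b.txt} staged={b.txt, c.txt}
After op 11 (git commit): modified={a.txt, b.txt} staged={none}
After op 12 (modify c.txt): modified={a.txt, b.txt, c.txt} staged={none}
After op 13 (git add c.txt): modified={a.txt, b.txt} staged={c.txt}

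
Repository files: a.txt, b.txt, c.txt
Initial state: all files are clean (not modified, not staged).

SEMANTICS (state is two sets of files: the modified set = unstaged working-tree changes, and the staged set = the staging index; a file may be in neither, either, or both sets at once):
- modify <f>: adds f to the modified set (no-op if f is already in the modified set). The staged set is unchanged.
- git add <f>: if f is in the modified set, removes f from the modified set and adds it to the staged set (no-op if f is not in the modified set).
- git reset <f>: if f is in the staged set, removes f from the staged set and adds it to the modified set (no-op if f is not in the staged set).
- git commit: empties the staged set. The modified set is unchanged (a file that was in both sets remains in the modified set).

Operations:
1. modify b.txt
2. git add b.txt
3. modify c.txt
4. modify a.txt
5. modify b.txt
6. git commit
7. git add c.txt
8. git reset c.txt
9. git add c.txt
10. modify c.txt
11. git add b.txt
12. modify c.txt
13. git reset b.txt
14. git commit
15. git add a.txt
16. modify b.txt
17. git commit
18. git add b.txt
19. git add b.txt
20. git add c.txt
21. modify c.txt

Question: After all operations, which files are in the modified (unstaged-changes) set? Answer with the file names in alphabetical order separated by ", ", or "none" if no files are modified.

After op 1 (modify b.txt): modified={b.txt} staged={none}
After op 2 (git add b.txt): modified={none} staged={b.txt}
After op 3 (modify c.txt): modified={c.txt} staged={b.txt}
After op 4 (modify a.txt): modified={a.txt, c.txt} staged={b.txt}
After op 5 (modify b.txt): modified={a.txt, b.txt, c.txt} staged={b.txt}
After op 6 (git commit): modified={a.txt, b.txt, c.txt} staged={none}
After op 7 (git add c.txt): modified={a.txt, b.txt} staged={c.txt}
After op 8 (git reset c.txt): modified={a.txt, b.txt, c.txt} staged={none}
After op 9 (git add c.txt): modified={a.txt, b.txt} staged={c.txt}
After op 10 (modify c.txt): modified={a.txt, b.txt, c.txt} staged={c.txt}
After op 11 (git add b.txt): modified={a.txt, c.txt} staged={b.txt, c.txt}
After op 12 (modify c.txt): modified={a.txt, c.txt} staged={b.txt, c.txt}
After op 13 (git reset b.txt): modified={a.txt, b.txt, c.txt} staged={c.txt}
After op 14 (git commit): modified={a.txt, b.txt, c.txt} staged={none}
After op 15 (git add a.txt): modified={b.txt, c.txt} staged={a.txt}
After op 16 (modify b.txt): modified={b.txt, c.txt} staged={a.txt}
After op 17 (git commit): modified={b.txt, c.txt} staged={none}
After op 18 (git add b.txt): modified={c.txt} staged={b.txt}
After op 19 (git add b.txt): modified={c.txt} staged={b.txt}
After op 20 (git add c.txt): modified={none} staged={b.txt, c.txt}
After op 21 (modify c.txt): modified={c.txt} staged={b.txt, c.txt}

Answer: c.txt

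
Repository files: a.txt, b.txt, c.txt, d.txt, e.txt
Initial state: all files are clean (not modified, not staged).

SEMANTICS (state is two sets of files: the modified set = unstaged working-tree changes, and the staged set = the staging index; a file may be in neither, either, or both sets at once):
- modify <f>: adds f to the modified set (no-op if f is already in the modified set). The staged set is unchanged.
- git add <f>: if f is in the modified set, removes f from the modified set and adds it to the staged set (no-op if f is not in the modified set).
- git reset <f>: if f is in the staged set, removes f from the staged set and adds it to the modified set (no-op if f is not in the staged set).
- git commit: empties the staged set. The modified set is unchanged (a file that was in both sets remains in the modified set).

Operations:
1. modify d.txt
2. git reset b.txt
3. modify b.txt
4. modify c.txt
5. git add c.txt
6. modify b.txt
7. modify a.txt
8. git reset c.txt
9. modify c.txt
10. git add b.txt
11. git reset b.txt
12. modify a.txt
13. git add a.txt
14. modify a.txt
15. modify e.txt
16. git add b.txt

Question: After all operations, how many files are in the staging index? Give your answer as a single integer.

After op 1 (modify d.txt): modified={d.txt} staged={none}
After op 2 (git reset b.txt): modified={d.txt} staged={none}
After op 3 (modify b.txt): modified={b.txt, d.txt} staged={none}
After op 4 (modify c.txt): modified={b.txt, c.txt, d.txt} staged={none}
After op 5 (git add c.txt): modified={b.txt, d.txt} staged={c.txt}
After op 6 (modify b.txt): modified={b.txt, d.txt} staged={c.txt}
After op 7 (modify a.txt): modified={a.txt, b.txt, d.txt} staged={c.txt}
After op 8 (git reset c.txt): modified={a.txt, b.txt, c.txt, d.txt} staged={none}
After op 9 (modify c.txt): modified={a.txt, b.txt, c.txt, d.txt} staged={none}
After op 10 (git add b.txt): modified={a.txt, c.txt, d.txt} staged={b.txt}
After op 11 (git reset b.txt): modified={a.txt, b.txt, c.txt, d.txt} staged={none}
After op 12 (modify a.txt): modified={a.txt, b.txt, c.txt, d.txt} staged={none}
After op 13 (git add a.txt): modified={b.txt, c.txt, d.txt} staged={a.txt}
After op 14 (modify a.txt): modified={a.txt, b.txt, c.txt, d.txt} staged={a.txt}
After op 15 (modify e.txt): modified={a.txt, b.txt, c.txt, d.txt, e.txt} staged={a.txt}
After op 16 (git add b.txt): modified={a.txt, c.txt, d.txt, e.txt} staged={a.txt, b.txt}
Final staged set: {a.txt, b.txt} -> count=2

Answer: 2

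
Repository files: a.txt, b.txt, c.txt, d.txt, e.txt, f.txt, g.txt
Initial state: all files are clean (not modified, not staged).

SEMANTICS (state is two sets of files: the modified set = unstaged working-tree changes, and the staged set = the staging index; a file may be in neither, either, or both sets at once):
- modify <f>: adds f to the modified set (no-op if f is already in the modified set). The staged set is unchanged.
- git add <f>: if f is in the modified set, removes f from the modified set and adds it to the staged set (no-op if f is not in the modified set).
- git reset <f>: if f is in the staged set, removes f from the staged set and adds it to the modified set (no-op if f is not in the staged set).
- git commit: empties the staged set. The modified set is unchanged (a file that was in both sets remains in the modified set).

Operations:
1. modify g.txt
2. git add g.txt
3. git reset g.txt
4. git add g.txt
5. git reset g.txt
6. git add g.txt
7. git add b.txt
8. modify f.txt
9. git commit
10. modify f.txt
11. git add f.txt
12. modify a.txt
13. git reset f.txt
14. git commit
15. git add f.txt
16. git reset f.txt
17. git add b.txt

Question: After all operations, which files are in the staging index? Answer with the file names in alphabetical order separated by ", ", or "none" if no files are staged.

After op 1 (modify g.txt): modified={g.txt} staged={none}
After op 2 (git add g.txt): modified={none} staged={g.txt}
After op 3 (git reset g.txt): modified={g.txt} staged={none}
After op 4 (git add g.txt): modified={none} staged={g.txt}
After op 5 (git reset g.txt): modified={g.txt} staged={none}
After op 6 (git add g.txt): modified={none} staged={g.txt}
After op 7 (git add b.txt): modified={none} staged={g.txt}
After op 8 (modify f.txt): modified={f.txt} staged={g.txt}
After op 9 (git commit): modified={f.txt} staged={none}
After op 10 (modify f.txt): modified={f.txt} staged={none}
After op 11 (git add f.txt): modified={none} staged={f.txt}
After op 12 (modify a.txt): modified={a.txt} staged={f.txt}
After op 13 (git reset f.txt): modified={a.txt, f.txt} staged={none}
After op 14 (git commit): modified={a.txt, f.txt} staged={none}
After op 15 (git add f.txt): modified={a.txt} staged={f.txt}
After op 16 (git reset f.txt): modified={a.txt, f.txt} staged={none}
After op 17 (git add b.txt): modified={a.txt, f.txt} staged={none}

Answer: none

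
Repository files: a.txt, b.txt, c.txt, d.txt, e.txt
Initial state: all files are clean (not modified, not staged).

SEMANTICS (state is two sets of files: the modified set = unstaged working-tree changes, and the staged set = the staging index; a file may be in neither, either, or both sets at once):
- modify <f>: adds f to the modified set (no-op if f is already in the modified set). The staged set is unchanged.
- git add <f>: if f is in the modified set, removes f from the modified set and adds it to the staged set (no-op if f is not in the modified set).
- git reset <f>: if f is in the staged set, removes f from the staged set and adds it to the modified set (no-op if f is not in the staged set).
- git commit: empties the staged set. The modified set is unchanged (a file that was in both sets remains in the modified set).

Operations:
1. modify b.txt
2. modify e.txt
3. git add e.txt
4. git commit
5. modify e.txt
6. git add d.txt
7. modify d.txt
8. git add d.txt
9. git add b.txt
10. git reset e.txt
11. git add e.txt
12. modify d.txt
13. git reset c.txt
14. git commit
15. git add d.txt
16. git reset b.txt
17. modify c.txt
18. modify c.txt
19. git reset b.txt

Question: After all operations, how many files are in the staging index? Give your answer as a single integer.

After op 1 (modify b.txt): modified={b.txt} staged={none}
After op 2 (modify e.txt): modified={b.txt, e.txt} staged={none}
After op 3 (git add e.txt): modified={b.txt} staged={e.txt}
After op 4 (git commit): modified={b.txt} staged={none}
After op 5 (modify e.txt): modified={b.txt, e.txt} staged={none}
After op 6 (git add d.txt): modified={b.txt, e.txt} staged={none}
After op 7 (modify d.txt): modified={b.txt, d.txt, e.txt} staged={none}
After op 8 (git add d.txt): modified={b.txt, e.txt} staged={d.txt}
After op 9 (git add b.txt): modified={e.txt} staged={b.txt, d.txt}
After op 10 (git reset e.txt): modified={e.txt} staged={b.txt, d.txt}
After op 11 (git add e.txt): modified={none} staged={b.txt, d.txt, e.txt}
After op 12 (modify d.txt): modified={d.txt} staged={b.txt, d.txt, e.txt}
After op 13 (git reset c.txt): modified={d.txt} staged={b.txt, d.txt, e.txt}
After op 14 (git commit): modified={d.txt} staged={none}
After op 15 (git add d.txt): modified={none} staged={d.txt}
After op 16 (git reset b.txt): modified={none} staged={d.txt}
After op 17 (modify c.txt): modified={c.txt} staged={d.txt}
After op 18 (modify c.txt): modified={c.txt} staged={d.txt}
After op 19 (git reset b.txt): modified={c.txt} staged={d.txt}
Final staged set: {d.txt} -> count=1

Answer: 1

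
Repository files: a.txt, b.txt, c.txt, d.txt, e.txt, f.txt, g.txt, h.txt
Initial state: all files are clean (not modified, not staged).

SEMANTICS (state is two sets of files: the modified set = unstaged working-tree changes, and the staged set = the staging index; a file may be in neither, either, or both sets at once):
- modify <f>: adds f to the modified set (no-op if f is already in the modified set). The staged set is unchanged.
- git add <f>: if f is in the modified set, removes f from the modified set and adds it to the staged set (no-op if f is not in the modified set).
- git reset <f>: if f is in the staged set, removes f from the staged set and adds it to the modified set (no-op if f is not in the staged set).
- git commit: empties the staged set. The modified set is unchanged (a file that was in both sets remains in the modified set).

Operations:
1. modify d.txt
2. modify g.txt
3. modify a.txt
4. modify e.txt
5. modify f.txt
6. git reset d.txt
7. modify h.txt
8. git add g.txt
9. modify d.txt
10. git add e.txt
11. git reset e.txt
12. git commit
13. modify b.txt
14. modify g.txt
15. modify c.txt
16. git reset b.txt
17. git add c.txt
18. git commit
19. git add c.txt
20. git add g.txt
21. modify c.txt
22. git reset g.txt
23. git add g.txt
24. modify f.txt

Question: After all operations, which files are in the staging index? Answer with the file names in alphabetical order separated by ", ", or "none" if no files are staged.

Answer: g.txt

Derivation:
After op 1 (modify d.txt): modified={d.txt} staged={none}
After op 2 (modify g.txt): modified={d.txt, g.txt} staged={none}
After op 3 (modify a.txt): modified={a.txt, d.txt, g.txt} staged={none}
After op 4 (modify e.txt): modified={a.txt, d.txt, e.txt, g.txt} staged={none}
After op 5 (modify f.txt): modified={a.txt, d.txt, e.txt, f.txt, g.txt} staged={none}
After op 6 (git reset d.txt): modified={a.txt, d.txt, e.txt, f.txt, g.txt} staged={none}
After op 7 (modify h.txt): modified={a.txt, d.txt, e.txt, f.txt, g.txt, h.txt} staged={none}
After op 8 (git add g.txt): modified={a.txt, d.txt, e.txt, f.txt, h.txt} staged={g.txt}
After op 9 (modify d.txt): modified={a.txt, d.txt, e.txt, f.txt, h.txt} staged={g.txt}
After op 10 (git add e.txt): modified={a.txt, d.txt, f.txt, h.txt} staged={e.txt, g.txt}
After op 11 (git reset e.txt): modified={a.txt, d.txt, e.txt, f.txt, h.txt} staged={g.txt}
After op 12 (git commit): modified={a.txt, d.txt, e.txt, f.txt, h.txt} staged={none}
After op 13 (modify b.txt): modified={a.txt, b.txt, d.txt, e.txt, f.txt, h.txt} staged={none}
After op 14 (modify g.txt): modified={a.txt, b.txt, d.txt, e.txt, f.txt, g.txt, h.txt} staged={none}
After op 15 (modify c.txt): modified={a.txt, b.txt, c.txt, d.txt, e.txt, f.txt, g.txt, h.txt} staged={none}
After op 16 (git reset b.txt): modified={a.txt, b.txt, c.txt, d.txt, e.txt, f.txt, g.txt, h.txt} staged={none}
After op 17 (git add c.txt): modified={a.txt, b.txt, d.txt, e.txt, f.txt, g.txt, h.txt} staged={c.txt}
After op 18 (git commit): modified={a.txt, b.txt, d.txt, e.txt, f.txt, g.txt, h.txt} staged={none}
After op 19 (git add c.txt): modified={a.txt, b.txt, d.txt, e.txt, f.txt, g.txt, h.txt} staged={none}
After op 20 (git add g.txt): modified={a.txt, b.txt, d.txt, e.txt, f.txt, h.txt} staged={g.txt}
After op 21 (modify c.txt): modified={a.txt, b.txt, c.txt, d.txt, e.txt, f.txt, h.txt} staged={g.txt}
After op 22 (git reset g.txt): modified={a.txt, b.txt, c.txt, d.txt, e.txt, f.txt, g.txt, h.txt} staged={none}
After op 23 (git add g.txt): modified={a.txt, b.txt, c.txt, d.txt, e.txt, f.txt, h.txt} staged={g.txt}
After op 24 (modify f.txt): modified={a.txt, b.txt, c.txt, d.txt, e.txt, f.txt, h.txt} staged={g.txt}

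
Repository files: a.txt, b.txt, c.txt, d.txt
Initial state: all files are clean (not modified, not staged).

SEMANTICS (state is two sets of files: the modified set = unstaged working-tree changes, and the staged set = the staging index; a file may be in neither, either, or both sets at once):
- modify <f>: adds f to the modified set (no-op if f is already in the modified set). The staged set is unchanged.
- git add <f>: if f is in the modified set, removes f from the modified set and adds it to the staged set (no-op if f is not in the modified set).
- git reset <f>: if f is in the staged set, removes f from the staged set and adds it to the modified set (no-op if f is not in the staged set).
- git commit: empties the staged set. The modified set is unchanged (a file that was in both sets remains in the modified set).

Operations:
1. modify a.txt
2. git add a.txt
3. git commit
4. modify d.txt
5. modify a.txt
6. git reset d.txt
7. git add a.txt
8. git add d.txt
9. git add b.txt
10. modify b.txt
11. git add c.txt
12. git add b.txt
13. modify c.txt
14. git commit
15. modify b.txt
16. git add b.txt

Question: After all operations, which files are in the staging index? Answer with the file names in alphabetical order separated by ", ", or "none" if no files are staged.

Answer: b.txt

Derivation:
After op 1 (modify a.txt): modified={a.txt} staged={none}
After op 2 (git add a.txt): modified={none} staged={a.txt}
After op 3 (git commit): modified={none} staged={none}
After op 4 (modify d.txt): modified={d.txt} staged={none}
After op 5 (modify a.txt): modified={a.txt, d.txt} staged={none}
After op 6 (git reset d.txt): modified={a.txt, d.txt} staged={none}
After op 7 (git add a.txt): modified={d.txt} staged={a.txt}
After op 8 (git add d.txt): modified={none} staged={a.txt, d.txt}
After op 9 (git add b.txt): modified={none} staged={a.txt, d.txt}
After op 10 (modify b.txt): modified={b.txt} staged={a.txt, d.txt}
After op 11 (git add c.txt): modified={b.txt} staged={a.txt, d.txt}
After op 12 (git add b.txt): modified={none} staged={a.txt, b.txt, d.txt}
After op 13 (modify c.txt): modified={c.txt} staged={a.txt, b.txt, d.txt}
After op 14 (git commit): modified={c.txt} staged={none}
After op 15 (modify b.txt): modified={b.txt, c.txt} staged={none}
After op 16 (git add b.txt): modified={c.txt} staged={b.txt}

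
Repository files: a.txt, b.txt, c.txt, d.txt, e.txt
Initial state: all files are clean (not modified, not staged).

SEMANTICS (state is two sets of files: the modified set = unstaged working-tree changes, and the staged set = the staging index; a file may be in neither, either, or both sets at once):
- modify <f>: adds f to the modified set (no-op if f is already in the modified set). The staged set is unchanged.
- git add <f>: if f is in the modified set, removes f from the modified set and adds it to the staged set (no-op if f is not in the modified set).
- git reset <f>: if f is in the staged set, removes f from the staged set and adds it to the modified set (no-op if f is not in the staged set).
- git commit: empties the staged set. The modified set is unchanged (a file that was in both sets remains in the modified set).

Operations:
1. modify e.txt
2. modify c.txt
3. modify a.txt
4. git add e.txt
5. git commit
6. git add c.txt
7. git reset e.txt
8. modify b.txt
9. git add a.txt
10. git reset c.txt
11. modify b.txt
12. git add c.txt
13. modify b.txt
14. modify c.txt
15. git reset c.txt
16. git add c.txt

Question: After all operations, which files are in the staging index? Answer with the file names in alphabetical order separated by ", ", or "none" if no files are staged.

Answer: a.txt, c.txt

Derivation:
After op 1 (modify e.txt): modified={e.txt} staged={none}
After op 2 (modify c.txt): modified={c.txt, e.txt} staged={none}
After op 3 (modify a.txt): modified={a.txt, c.txt, e.txt} staged={none}
After op 4 (git add e.txt): modified={a.txt, c.txt} staged={e.txt}
After op 5 (git commit): modified={a.txt, c.txt} staged={none}
After op 6 (git add c.txt): modified={a.txt} staged={c.txt}
After op 7 (git reset e.txt): modified={a.txt} staged={c.txt}
After op 8 (modify b.txt): modified={a.txt, b.txt} staged={c.txt}
After op 9 (git add a.txt): modified={b.txt} staged={a.txt, c.txt}
After op 10 (git reset c.txt): modified={b.txt, c.txt} staged={a.txt}
After op 11 (modify b.txt): modified={b.txt, c.txt} staged={a.txt}
After op 12 (git add c.txt): modified={b.txt} staged={a.txt, c.txt}
After op 13 (modify b.txt): modified={b.txt} staged={a.txt, c.txt}
After op 14 (modify c.txt): modified={b.txt, c.txt} staged={a.txt, c.txt}
After op 15 (git reset c.txt): modified={b.txt, c.txt} staged={a.txt}
After op 16 (git add c.txt): modified={b.txt} staged={a.txt, c.txt}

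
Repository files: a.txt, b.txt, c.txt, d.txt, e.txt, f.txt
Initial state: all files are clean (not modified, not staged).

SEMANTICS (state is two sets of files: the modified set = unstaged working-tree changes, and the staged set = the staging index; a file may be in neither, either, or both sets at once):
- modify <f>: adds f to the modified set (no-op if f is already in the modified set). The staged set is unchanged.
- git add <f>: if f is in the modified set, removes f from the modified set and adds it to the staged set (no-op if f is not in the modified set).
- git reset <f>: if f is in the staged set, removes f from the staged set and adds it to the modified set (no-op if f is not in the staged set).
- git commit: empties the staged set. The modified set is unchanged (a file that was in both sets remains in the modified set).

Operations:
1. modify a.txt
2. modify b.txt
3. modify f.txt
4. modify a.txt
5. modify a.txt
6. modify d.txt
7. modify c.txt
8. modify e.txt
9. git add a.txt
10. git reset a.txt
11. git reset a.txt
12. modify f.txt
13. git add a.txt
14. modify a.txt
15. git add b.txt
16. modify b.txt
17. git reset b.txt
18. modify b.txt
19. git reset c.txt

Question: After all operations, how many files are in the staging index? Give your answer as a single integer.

After op 1 (modify a.txt): modified={a.txt} staged={none}
After op 2 (modify b.txt): modified={a.txt, b.txt} staged={none}
After op 3 (modify f.txt): modified={a.txt, b.txt, f.txt} staged={none}
After op 4 (modify a.txt): modified={a.txt, b.txt, f.txt} staged={none}
After op 5 (modify a.txt): modified={a.txt, b.txt, f.txt} staged={none}
After op 6 (modify d.txt): modified={a.txt, b.txt, d.txt, f.txt} staged={none}
After op 7 (modify c.txt): modified={a.txt, b.txt, c.txt, d.txt, f.txt} staged={none}
After op 8 (modify e.txt): modified={a.txt, b.txt, c.txt, d.txt, e.txt, f.txt} staged={none}
After op 9 (git add a.txt): modified={b.txt, c.txt, d.txt, e.txt, f.txt} staged={a.txt}
After op 10 (git reset a.txt): modified={a.txt, b.txt, c.txt, d.txt, e.txt, f.txt} staged={none}
After op 11 (git reset a.txt): modified={a.txt, b.txt, c.txt, d.txt, e.txt, f.txt} staged={none}
After op 12 (modify f.txt): modified={a.txt, b.txt, c.txt, d.txt, e.txt, f.txt} staged={none}
After op 13 (git add a.txt): modified={b.txt, c.txt, d.txt, e.txt, f.txt} staged={a.txt}
After op 14 (modify a.txt): modified={a.txt, b.txt, c.txt, d.txt, e.txt, f.txt} staged={a.txt}
After op 15 (git add b.txt): modified={a.txt, c.txt, d.txt, e.txt, f.txt} staged={a.txt, b.txt}
After op 16 (modify b.txt): modified={a.txt, b.txt, c.txt, d.txt, e.txt, f.txt} staged={a.txt, b.txt}
After op 17 (git reset b.txt): modified={a.txt, b.txt, c.txt, d.txt, e.txt, f.txt} staged={a.txt}
After op 18 (modify b.txt): modified={a.txt, b.txt, c.txt, d.txt, e.txt, f.txt} staged={a.txt}
After op 19 (git reset c.txt): modified={a.txt, b.txt, c.txt, d.txt, e.txt, f.txt} staged={a.txt}
Final staged set: {a.txt} -> count=1

Answer: 1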